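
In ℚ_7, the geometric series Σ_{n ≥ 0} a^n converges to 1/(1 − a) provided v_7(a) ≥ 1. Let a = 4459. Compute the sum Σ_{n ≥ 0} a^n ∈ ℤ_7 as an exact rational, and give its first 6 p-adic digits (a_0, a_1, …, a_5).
Σ a^n = 1/(1 − a) = -1/4458;  first 6 digits = (1, 0, 0, 6, 1, 0)

v_7(a) = 3 ≥ 1, so the series converges in ℤ_7 to 1/(1 − a) = 1/(1 − 4459) = -1/4458. Expand this rational in ℤ_7: compute digits iteratively via d_i = x_i mod 7, x_{i+1} = (x_i − d_i)/7. The first 6 digits are (1, 0, 0, 6, 1, 0).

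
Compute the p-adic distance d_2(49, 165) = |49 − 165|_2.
d_2(49, 165) = 1/4

Step 1 — x − y = 49 − 165 = -116. Step 2 — v_2(-116) = 2 (factor: -116 = −(2^2 · 29); the sign does not affect v_p). Step 3 — |x − y|_2 = 2^{-2} = 1/4.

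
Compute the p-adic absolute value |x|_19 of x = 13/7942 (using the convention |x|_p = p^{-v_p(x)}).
|13/7942|_19 = 361

Step 1 — compute v_19(x) by factoring powers of 19 out of the numerator and denominator: v_19(13/7942) = -2. Step 2 — apply |x|_p = p^{-v_p(x)} = 19^{2} = 361.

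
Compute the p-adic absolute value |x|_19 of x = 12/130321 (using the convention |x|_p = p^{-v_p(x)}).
|12/130321|_19 = 130321

Step 1 — compute v_19(x) by factoring powers of 19 out of the numerator and denominator: v_19(12/130321) = -4. Step 2 — apply |x|_p = p^{-v_p(x)} = 19^{4} = 130321.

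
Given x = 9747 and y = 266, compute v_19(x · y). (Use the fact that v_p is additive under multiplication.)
v_19(2592702) = 3

v_p(x) = 2 (factor: 9747 = 19^2 · 27); v_p(y) = 1 (factor: 266 = 19^1 · 14). Additivity: v_p(xy) = v_p(x) + v_p(y) = 2 + 1 = 3. (Direct check: xy = 2592702 = 19^3 · (378).)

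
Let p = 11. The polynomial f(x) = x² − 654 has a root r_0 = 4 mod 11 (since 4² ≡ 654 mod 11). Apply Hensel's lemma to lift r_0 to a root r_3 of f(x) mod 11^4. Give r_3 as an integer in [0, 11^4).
r_3 = 13545 (mod 14641)

Hensel's recurrence: r_{i+1} = r_i − f(r_i)·(f′(r_i))^{-1} mod 11^{i+2}, with f′(x) = 2x. Iterate:
  r_0 = 4 (mod 11)
  r_1 = 114 (mod 121)
  r_2 = 235 (mod 1331)
  r_3 = 13545 (mod 14641)
Final: r_3 = 13545, and one checks f(r_3) ≡ 0 mod 11^4.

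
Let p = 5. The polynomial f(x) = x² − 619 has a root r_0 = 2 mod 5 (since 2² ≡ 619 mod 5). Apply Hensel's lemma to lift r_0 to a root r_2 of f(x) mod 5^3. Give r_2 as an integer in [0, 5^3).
r_2 = 37 (mod 125)

Hensel's recurrence: r_{i+1} = r_i − f(r_i)·(f′(r_i))^{-1} mod 5^{i+2}, with f′(x) = 2x. Iterate:
  r_0 = 2 (mod 5)
  r_1 = 12 (mod 25)
  r_2 = 37 (mod 125)
Final: r_2 = 37, and one checks f(r_2) ≡ 0 mod 5^3.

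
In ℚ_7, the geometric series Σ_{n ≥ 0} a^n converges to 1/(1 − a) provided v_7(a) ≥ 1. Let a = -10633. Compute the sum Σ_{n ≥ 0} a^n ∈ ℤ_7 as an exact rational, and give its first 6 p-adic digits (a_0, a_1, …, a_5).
Σ a^n = 1/(1 − a) = 1/10634;  first 6 digits = (1, 0, 0, 4, 2, 6)

v_7(a) = 3 ≥ 1, so the series converges in ℤ_7 to 1/(1 − a) = 1/(1 − (-10633)) = 1/10634. Expand this rational in ℤ_7: compute digits iteratively via d_i = x_i mod 7, x_{i+1} = (x_i − d_i)/7. The first 6 digits are (1, 0, 0, 4, 2, 6).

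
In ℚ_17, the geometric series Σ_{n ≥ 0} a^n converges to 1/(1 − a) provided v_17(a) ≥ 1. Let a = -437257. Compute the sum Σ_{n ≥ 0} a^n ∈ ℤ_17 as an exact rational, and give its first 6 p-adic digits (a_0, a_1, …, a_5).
Σ a^n = 1/(1 − a) = 1/437258;  first 6 digits = (1, 0, 0, 13, 11, 16)

v_17(a) = 3 ≥ 1, so the series converges in ℤ_17 to 1/(1 − a) = 1/(1 − (-437257)) = 1/437258. Expand this rational in ℤ_17: compute digits iteratively via d_i = x_i mod 17, x_{i+1} = (x_i − d_i)/17. The first 6 digits are (1, 0, 0, 13, 11, 16).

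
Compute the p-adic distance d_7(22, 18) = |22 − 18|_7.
d_7(22, 18) = 1

Step 1 — x − y = 22 − 18 = 4. Step 2 — v_7(4) = 0 (factor: 4 = (7^0 · 4); the sign does not affect v_p). Step 3 — |x − y|_7 = 7^{0} = 1.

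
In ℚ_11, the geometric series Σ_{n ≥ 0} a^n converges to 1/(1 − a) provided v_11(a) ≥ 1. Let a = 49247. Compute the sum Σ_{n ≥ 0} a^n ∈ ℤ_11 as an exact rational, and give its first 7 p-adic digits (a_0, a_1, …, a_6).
Σ a^n = 1/(1 − a) = -1/49246;  first 7 digits = (1, 0, 0, 4, 3, 0, 5)

v_11(a) = 3 ≥ 1, so the series converges in ℤ_11 to 1/(1 − a) = 1/(1 − 49247) = -1/49246. Expand this rational in ℤ_11: compute digits iteratively via d_i = x_i mod 11, x_{i+1} = (x_i − d_i)/11. The first 7 digits are (1, 0, 0, 4, 3, 0, 5).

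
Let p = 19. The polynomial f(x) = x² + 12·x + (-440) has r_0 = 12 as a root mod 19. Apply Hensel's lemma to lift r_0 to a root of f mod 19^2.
r_1 = 297 (mod 361)

Hensel: r_{i+1} = r_i − f(r_i)·(f′(r_i))^{-1} mod 19^{i+2}, f′(x) = 2x + 12. Iterate:
  r_0 = 12 (mod 19)
  r_1 = 297 (mod 361)
Final: r = 297 satisfies f(r) ≡ 0 mod 19^2.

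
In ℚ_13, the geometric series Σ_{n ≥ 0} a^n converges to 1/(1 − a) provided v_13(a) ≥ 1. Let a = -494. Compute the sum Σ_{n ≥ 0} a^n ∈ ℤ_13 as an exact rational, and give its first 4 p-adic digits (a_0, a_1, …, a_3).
Σ a^n = 1/(1 − a) = 1/495;  first 4 digits = (1, 1, 11, 7)

v_13(a) = 1 ≥ 1, so the series converges in ℤ_13 to 1/(1 − a) = 1/(1 − (-494)) = 1/495. Expand this rational in ℤ_13: compute digits iteratively via d_i = x_i mod 13, x_{i+1} = (x_i − d_i)/13. The first 4 digits are (1, 1, 11, 7).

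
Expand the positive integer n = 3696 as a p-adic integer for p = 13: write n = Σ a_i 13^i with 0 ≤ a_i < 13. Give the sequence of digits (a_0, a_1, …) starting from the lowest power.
(a_0, a_1, …) = (4, 11, 8, 1)

Repeated division by 13 gives the digits low-to-high: 3696 = 4 + 11·13^1 + 8·13^2 + 1·13^3. Digit sequence: (4, 11, 8, 1).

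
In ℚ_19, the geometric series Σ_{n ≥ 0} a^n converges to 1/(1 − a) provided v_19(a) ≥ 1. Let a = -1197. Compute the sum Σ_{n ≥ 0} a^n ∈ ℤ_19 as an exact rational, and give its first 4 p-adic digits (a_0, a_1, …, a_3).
Σ a^n = 1/(1 − a) = 1/1198;  first 4 digits = (1, 13, 13, 11)

v_19(a) = 1 ≥ 1, so the series converges in ℤ_19 to 1/(1 − a) = 1/(1 − (-1197)) = 1/1198. Expand this rational in ℤ_19: compute digits iteratively via d_i = x_i mod 19, x_{i+1} = (x_i − d_i)/19. The first 4 digits are (1, 13, 13, 11).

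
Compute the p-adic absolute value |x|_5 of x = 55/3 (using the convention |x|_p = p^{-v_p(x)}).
|55/3|_5 = 1/5

Step 1 — compute v_5(x) by factoring powers of 5 out of the numerator and denominator: v_5(55/3) = 1. Step 2 — apply |x|_p = p^{-v_p(x)} = 5^{-1} = 1/5.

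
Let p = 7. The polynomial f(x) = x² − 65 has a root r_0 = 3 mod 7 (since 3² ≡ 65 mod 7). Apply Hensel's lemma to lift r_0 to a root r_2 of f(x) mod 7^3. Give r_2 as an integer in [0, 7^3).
r_2 = 290 (mod 343)

Hensel's recurrence: r_{i+1} = r_i − f(r_i)·(f′(r_i))^{-1} mod 7^{i+2}, with f′(x) = 2x. Iterate:
  r_0 = 3 (mod 7)
  r_1 = 45 (mod 49)
  r_2 = 290 (mod 343)
Final: r_2 = 290, and one checks f(r_2) ≡ 0 mod 7^3.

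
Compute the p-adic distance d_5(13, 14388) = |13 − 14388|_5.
d_5(13, 14388) = 1/625

Step 1 — x − y = 13 − 14388 = -14375. Step 2 — v_5(-14375) = 4 (factor: -14375 = −(5^4 · 23); the sign does not affect v_p). Step 3 — |x − y|_5 = 5^{-4} = 1/625.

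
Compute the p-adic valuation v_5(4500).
v_5(4500) = 3

v_5(n) is the largest exponent k such that 5^k divides n. Factor out: 4500 = 5^3 · 36. (Sign doesn't affect v_p.) So v_5(4500) = 3.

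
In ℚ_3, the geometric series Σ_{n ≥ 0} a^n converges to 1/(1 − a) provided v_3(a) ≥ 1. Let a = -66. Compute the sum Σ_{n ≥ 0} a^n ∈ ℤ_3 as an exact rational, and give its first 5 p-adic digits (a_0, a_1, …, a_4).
Σ a^n = 1/(1 − a) = 1/67;  first 5 digits = (1, 2, 2, 1, 2)

v_3(a) = 1 ≥ 1, so the series converges in ℤ_3 to 1/(1 − a) = 1/(1 − (-66)) = 1/67. Expand this rational in ℤ_3: compute digits iteratively via d_i = x_i mod 3, x_{i+1} = (x_i − d_i)/3. The first 5 digits are (1, 2, 2, 1, 2).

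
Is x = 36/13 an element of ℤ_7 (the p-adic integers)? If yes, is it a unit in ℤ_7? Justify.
x ∈ ℤ_7^× (unit); v_7(x) = 0

ℤ_7 = {x ∈ ℚ_7 : v_7(x) ≥ 0} and ℤ_7^× = {x ∈ ℤ_7 : v_7(x) = 0}. Here v_7(36/13) = v_7(num) − v_7(den) = 0; compare against these criteria.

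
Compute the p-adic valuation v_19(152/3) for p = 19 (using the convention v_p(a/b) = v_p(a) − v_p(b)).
v_19(152/3) = 1

Factor powers of 19 from the numerator and denominator of the reduced fraction: 152 = 19^1 · 8 and 3 = 19^0 · 3. Apply v_p(a/b) = v_p(a) − v_p(b): v_19(152/3) = 1 − 0 = 1.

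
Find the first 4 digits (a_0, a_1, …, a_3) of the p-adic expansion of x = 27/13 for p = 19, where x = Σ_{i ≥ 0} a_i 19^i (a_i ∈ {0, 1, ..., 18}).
(a_0, …, a_3) = (5, 13, 11, 14)

v_19(27/13) = 0 (numerator and denominator both coprime to 19), so x ∈ ℤ_19^×. Compute digits iteratively via a_i = x_i mod 19, x_{i+1} = (x_i − a_i)/19, with x_0 = x:
  x_0 = 27/13;  a_0 = 5;  x_1 = (x_0 − 5)/19 = -2/13
  x_1 = -2/13;  a_1 = 13;  x_2 = (x_1 − 13)/19 = -9/13
  x_2 = -9/13;  a_2 = 11;  x_3 = (x_2 − 11)/19 = -8/13
  x_3 = -8/13;  a_3 = 14;  x_4 = (x_3 − 14)/19 = -10/13
Digits: (5, 13, 11, 14).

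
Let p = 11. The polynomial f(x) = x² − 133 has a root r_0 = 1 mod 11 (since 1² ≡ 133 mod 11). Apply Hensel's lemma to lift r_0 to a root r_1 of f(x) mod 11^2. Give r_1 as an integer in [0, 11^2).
r_1 = 67 (mod 121)

Hensel's recurrence: r_{i+1} = r_i − f(r_i)·(f′(r_i))^{-1} mod 11^{i+2}, with f′(x) = 2x. Iterate:
  r_0 = 1 (mod 11)
  r_1 = 67 (mod 121)
Final: r_1 = 67, and one checks f(r_1) ≡ 0 mod 11^2.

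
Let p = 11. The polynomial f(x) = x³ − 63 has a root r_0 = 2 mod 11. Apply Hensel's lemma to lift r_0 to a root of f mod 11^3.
r_2 = 1267 (mod 1331)

Hensel: r_{i+1} = r_i − f(r_i)/f′(r_i) mod 11^{i+2}, where f′(x) = 3x². Iterate:
  r_0 = 2 (mod 11)
  r_1 = 57 (mod 121)
  r_2 = 1267 (mod 1331)
Final: r = 1267 with f(r) ≡ 0 mod 11^3.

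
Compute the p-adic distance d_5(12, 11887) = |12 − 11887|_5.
d_5(12, 11887) = 1/625

Step 1 — x − y = 12 − 11887 = -11875. Step 2 — v_5(-11875) = 4 (factor: -11875 = −(5^4 · 19); the sign does not affect v_p). Step 3 — |x − y|_5 = 5^{-4} = 1/625.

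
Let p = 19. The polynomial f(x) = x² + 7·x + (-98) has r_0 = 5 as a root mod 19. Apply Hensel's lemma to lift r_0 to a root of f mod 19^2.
r_1 = 347 (mod 361)

Hensel: r_{i+1} = r_i − f(r_i)·(f′(r_i))^{-1} mod 19^{i+2}, f′(x) = 2x + 7. Iterate:
  r_0 = 5 (mod 19)
  r_1 = 347 (mod 361)
Final: r = 347 satisfies f(r) ≡ 0 mod 19^2.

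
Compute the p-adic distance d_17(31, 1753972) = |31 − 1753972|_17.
d_17(31, 1753972) = 1/83521

Step 1 — x − y = 31 − 1753972 = -1753941. Step 2 — v_17(-1753941) = 4 (factor: -1753941 = −(17^4 · 21); the sign does not affect v_p). Step 3 — |x − y|_17 = 17^{-4} = 1/83521.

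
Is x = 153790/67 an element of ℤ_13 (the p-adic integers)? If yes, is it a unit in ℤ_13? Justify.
x ∈ ℤ_13 but not a unit; v_13(x) = 3 > 0

ℤ_13 = {x ∈ ℚ_13 : v_13(x) ≥ 0} and ℤ_13^× = {x ∈ ℤ_13 : v_13(x) = 0}. Here v_13(153790/67) = v_13(num) − v_13(den) = 3; compare against these criteria.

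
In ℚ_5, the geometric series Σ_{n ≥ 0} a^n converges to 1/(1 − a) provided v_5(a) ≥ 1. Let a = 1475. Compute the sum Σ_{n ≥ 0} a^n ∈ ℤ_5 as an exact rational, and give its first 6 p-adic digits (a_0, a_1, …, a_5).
Σ a^n = 1/(1 − a) = -1/1474;  first 6 digits = (1, 0, 4, 1, 3, 1)

v_5(a) = 2 ≥ 1, so the series converges in ℤ_5 to 1/(1 − a) = 1/(1 − 1475) = -1/1474. Expand this rational in ℤ_5: compute digits iteratively via d_i = x_i mod 5, x_{i+1} = (x_i − d_i)/5. The first 6 digits are (1, 0, 4, 1, 3, 1).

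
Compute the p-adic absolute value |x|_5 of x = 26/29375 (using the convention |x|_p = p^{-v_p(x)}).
|26/29375|_5 = 625

Step 1 — compute v_5(x) by factoring powers of 5 out of the numerator and denominator: v_5(26/29375) = -4. Step 2 — apply |x|_p = p^{-v_p(x)} = 5^{4} = 625.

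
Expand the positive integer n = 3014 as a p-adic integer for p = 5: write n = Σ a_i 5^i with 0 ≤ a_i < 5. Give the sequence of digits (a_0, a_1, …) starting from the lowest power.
(a_0, a_1, …) = (4, 2, 0, 4, 4)

Repeated division by 5 gives the digits low-to-high: 3014 = 4 + 2·5^1 + 4·5^3 + 4·5^4. Digit sequence: (4, 2, 0, 4, 4).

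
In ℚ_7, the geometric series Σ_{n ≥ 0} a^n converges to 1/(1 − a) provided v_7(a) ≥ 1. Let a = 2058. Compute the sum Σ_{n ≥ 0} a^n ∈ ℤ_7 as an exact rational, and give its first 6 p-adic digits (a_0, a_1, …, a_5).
Σ a^n = 1/(1 − a) = -1/2057;  first 6 digits = (1, 0, 0, 6, 0, 0)

v_7(a) = 3 ≥ 1, so the series converges in ℤ_7 to 1/(1 − a) = 1/(1 − 2058) = -1/2057. Expand this rational in ℤ_7: compute digits iteratively via d_i = x_i mod 7, x_{i+1} = (x_i − d_i)/7. The first 6 digits are (1, 0, 0, 6, 0, 0).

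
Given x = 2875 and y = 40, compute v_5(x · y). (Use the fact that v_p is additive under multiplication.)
v_5(115000) = 4

v_p(x) = 3 (factor: 2875 = 5^3 · 23); v_p(y) = 1 (factor: 40 = 5^1 · 8). Additivity: v_p(xy) = v_p(x) + v_p(y) = 3 + 1 = 4. (Direct check: xy = 115000 = 5^4 · (184).)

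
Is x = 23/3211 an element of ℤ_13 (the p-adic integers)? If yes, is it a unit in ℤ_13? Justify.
x ∉ ℤ_13 (v_13(x) = -2 < 0)

ℤ_13 = {x ∈ ℚ_13 : v_13(x) ≥ 0} and ℤ_13^× = {x ∈ ℤ_13 : v_13(x) = 0}. Here v_13(23/3211) = v_13(num) − v_13(den) = -2; compare against these criteria.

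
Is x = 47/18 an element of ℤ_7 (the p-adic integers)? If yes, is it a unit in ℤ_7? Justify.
x ∈ ℤ_7^× (unit); v_7(x) = 0

ℤ_7 = {x ∈ ℚ_7 : v_7(x) ≥ 0} and ℤ_7^× = {x ∈ ℤ_7 : v_7(x) = 0}. Here v_7(47/18) = v_7(num) − v_7(den) = 0; compare against these criteria.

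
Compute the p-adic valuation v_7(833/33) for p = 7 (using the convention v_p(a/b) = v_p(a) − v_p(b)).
v_7(833/33) = 2

Factor powers of 7 from the numerator and denominator of the reduced fraction: 833 = 7^2 · 17 and 33 = 7^0 · 33. Apply v_p(a/b) = v_p(a) − v_p(b): v_7(833/33) = 2 − 0 = 2.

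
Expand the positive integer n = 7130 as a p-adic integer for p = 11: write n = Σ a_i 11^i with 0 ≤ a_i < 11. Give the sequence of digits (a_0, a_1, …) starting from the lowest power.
(a_0, a_1, …) = (2, 10, 3, 5)

Repeated division by 11 gives the digits low-to-high: 7130 = 2 + 10·11^1 + 3·11^2 + 5·11^3. Digit sequence: (2, 10, 3, 5).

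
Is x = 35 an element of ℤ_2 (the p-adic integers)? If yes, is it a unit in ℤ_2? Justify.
x ∈ ℤ_2^× (unit); v_2(x) = 0

ℤ_2 = {x ∈ ℚ_2 : v_2(x) ≥ 0} and ℤ_2^× = {x ∈ ℤ_2 : v_2(x) = 0}. Here v_2(35) = v_2(num) − v_2(den) = 0; compare against these criteria.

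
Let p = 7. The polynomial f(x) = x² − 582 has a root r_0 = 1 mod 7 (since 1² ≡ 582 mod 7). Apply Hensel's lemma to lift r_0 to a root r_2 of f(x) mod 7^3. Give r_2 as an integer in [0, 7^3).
r_2 = 71 (mod 343)

Hensel's recurrence: r_{i+1} = r_i − f(r_i)·(f′(r_i))^{-1} mod 7^{i+2}, with f′(x) = 2x. Iterate:
  r_0 = 1 (mod 7)
  r_1 = 22 (mod 49)
  r_2 = 71 (mod 343)
Final: r_2 = 71, and one checks f(r_2) ≡ 0 mod 7^3.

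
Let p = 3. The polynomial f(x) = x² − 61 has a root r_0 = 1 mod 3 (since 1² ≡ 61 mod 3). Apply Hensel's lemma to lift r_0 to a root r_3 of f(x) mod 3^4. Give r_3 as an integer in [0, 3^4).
r_3 = 40 (mod 81)

Hensel's recurrence: r_{i+1} = r_i − f(r_i)·(f′(r_i))^{-1} mod 3^{i+2}, with f′(x) = 2x. Iterate:
  r_0 = 1 (mod 3)
  r_1 = 4 (mod 9)
  r_2 = 13 (mod 27)
  r_3 = 40 (mod 81)
Final: r_3 = 40, and one checks f(r_3) ≡ 0 mod 3^4.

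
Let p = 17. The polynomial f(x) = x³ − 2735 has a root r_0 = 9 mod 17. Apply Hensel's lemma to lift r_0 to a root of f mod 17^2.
r_1 = 179 (mod 289)

Hensel: r_{i+1} = r_i − f(r_i)/f′(r_i) mod 17^{i+2}, where f′(x) = 3x². Iterate:
  r_0 = 9 (mod 17)
  r_1 = 179 (mod 289)
Final: r = 179 with f(r) ≡ 0 mod 17^2.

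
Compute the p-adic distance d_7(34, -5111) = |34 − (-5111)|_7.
d_7(34, -5111) = 1/343

Step 1 — x − y = 34 − (-5111) = 5145. Step 2 — v_7(5145) = 3 (factor: 5145 = (7^3 · 15); the sign does not affect v_p). Step 3 — |x − y|_7 = 7^{-3} = 1/343.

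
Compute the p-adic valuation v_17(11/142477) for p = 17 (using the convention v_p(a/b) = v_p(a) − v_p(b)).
v_17(11/142477) = -3

Factor powers of 17 from the numerator and denominator of the reduced fraction: 11 = 17^0 · 11 and 142477 = 17^3 · 29. Apply v_p(a/b) = v_p(a) − v_p(b): v_17(11/142477) = 0 − 3 = -3.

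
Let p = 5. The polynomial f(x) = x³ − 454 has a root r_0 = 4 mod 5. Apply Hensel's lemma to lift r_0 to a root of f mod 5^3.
r_2 = 84 (mod 125)

Hensel: r_{i+1} = r_i − f(r_i)/f′(r_i) mod 5^{i+2}, where f′(x) = 3x². Iterate:
  r_0 = 4 (mod 5)
  r_1 = 9 (mod 25)
  r_2 = 84 (mod 125)
Final: r = 84 with f(r) ≡ 0 mod 5^3.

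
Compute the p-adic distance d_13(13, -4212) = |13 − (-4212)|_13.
d_13(13, -4212) = 1/169

Step 1 — x − y = 13 − (-4212) = 4225. Step 2 — v_13(4225) = 2 (factor: 4225 = (13^2 · 25); the sign does not affect v_p). Step 3 — |x − y|_13 = 13^{-2} = 1/169.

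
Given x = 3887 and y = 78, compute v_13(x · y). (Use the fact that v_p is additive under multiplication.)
v_13(303186) = 3

v_p(x) = 2 (factor: 3887 = 13^2 · 23); v_p(y) = 1 (factor: 78 = 13^1 · 6). Additivity: v_p(xy) = v_p(x) + v_p(y) = 2 + 1 = 3. (Direct check: xy = 303186 = 13^3 · (138).)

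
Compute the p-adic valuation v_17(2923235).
v_17(2923235) = 4

v_17(n) is the largest exponent k such that 17^k divides n. Factor out: 2923235 = 17^4 · 35. (Sign doesn't affect v_p.) So v_17(2923235) = 4.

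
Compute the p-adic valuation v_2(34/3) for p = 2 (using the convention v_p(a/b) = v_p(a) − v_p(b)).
v_2(34/3) = 1

Factor powers of 2 from the numerator and denominator of the reduced fraction: 34 = 2^1 · 17 and 3 = 2^0 · 3. Apply v_p(a/b) = v_p(a) − v_p(b): v_2(34/3) = 1 − 0 = 1.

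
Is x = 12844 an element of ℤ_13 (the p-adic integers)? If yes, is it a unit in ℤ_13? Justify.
x ∈ ℤ_13 but not a unit; v_13(x) = 2 > 0

ℤ_13 = {x ∈ ℚ_13 : v_13(x) ≥ 0} and ℤ_13^× = {x ∈ ℤ_13 : v_13(x) = 0}. Here v_13(12844) = v_13(num) − v_13(den) = 2; compare against these criteria.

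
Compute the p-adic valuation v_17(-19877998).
v_17(-19877998) = 5

v_17(n) is the largest exponent k such that 17^k divides n. Factor out: -19877998 = -17^5 · 14. (Sign doesn't affect v_p.) So v_17(-19877998) = 5.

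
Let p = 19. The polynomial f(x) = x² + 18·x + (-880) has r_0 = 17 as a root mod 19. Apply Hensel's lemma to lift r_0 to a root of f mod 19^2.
r_1 = 321 (mod 361)

Hensel: r_{i+1} = r_i − f(r_i)·(f′(r_i))^{-1} mod 19^{i+2}, f′(x) = 2x + 18. Iterate:
  r_0 = 17 (mod 19)
  r_1 = 321 (mod 361)
Final: r = 321 satisfies f(r) ≡ 0 mod 19^2.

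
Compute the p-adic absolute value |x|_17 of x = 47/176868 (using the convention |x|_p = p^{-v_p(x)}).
|47/176868|_17 = 4913

Step 1 — compute v_17(x) by factoring powers of 17 out of the numerator and denominator: v_17(47/176868) = -3. Step 2 — apply |x|_p = p^{-v_p(x)} = 17^{3} = 4913.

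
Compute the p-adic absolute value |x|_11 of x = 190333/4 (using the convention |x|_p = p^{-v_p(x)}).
|190333/4|_11 = 1/14641

Step 1 — compute v_11(x) by factoring powers of 11 out of the numerator and denominator: v_11(190333/4) = 4. Step 2 — apply |x|_p = p^{-v_p(x)} = 11^{-4} = 1/14641.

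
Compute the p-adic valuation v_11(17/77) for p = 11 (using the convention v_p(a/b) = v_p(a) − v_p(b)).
v_11(17/77) = -1

Factor powers of 11 from the numerator and denominator of the reduced fraction: 17 = 11^0 · 17 and 77 = 11^1 · 7. Apply v_p(a/b) = v_p(a) − v_p(b): v_11(17/77) = 0 − 1 = -1.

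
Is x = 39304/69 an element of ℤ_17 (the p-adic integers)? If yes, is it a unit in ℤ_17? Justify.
x ∈ ℤ_17 but not a unit; v_17(x) = 3 > 0

ℤ_17 = {x ∈ ℚ_17 : v_17(x) ≥ 0} and ℤ_17^× = {x ∈ ℤ_17 : v_17(x) = 0}. Here v_17(39304/69) = v_17(num) − v_17(den) = 3; compare against these criteria.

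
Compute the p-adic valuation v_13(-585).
v_13(-585) = 1

v_13(n) is the largest exponent k such that 13^k divides n. Factor out: -585 = -13^1 · 45. (Sign doesn't affect v_p.) So v_13(-585) = 1.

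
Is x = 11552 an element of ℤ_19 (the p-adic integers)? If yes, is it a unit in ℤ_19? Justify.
x ∈ ℤ_19 but not a unit; v_19(x) = 2 > 0

ℤ_19 = {x ∈ ℚ_19 : v_19(x) ≥ 0} and ℤ_19^× = {x ∈ ℤ_19 : v_19(x) = 0}. Here v_19(11552) = v_19(num) − v_19(den) = 2; compare against these criteria.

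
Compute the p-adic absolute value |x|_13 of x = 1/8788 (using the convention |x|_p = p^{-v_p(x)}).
|1/8788|_13 = 2197

Step 1 — compute v_13(x) by factoring powers of 13 out of the numerator and denominator: v_13(1/8788) = -3. Step 2 — apply |x|_p = p^{-v_p(x)} = 13^{3} = 2197.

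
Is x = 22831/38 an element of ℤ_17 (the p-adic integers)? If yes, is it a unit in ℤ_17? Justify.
x ∈ ℤ_17 but not a unit; v_17(x) = 2 > 0

ℤ_17 = {x ∈ ℚ_17 : v_17(x) ≥ 0} and ℤ_17^× = {x ∈ ℤ_17 : v_17(x) = 0}. Here v_17(22831/38) = v_17(num) − v_17(den) = 2; compare against these criteria.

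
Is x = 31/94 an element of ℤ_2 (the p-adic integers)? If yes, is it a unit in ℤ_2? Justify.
x ∉ ℤ_2 (v_2(x) = -1 < 0)

ℤ_2 = {x ∈ ℚ_2 : v_2(x) ≥ 0} and ℤ_2^× = {x ∈ ℤ_2 : v_2(x) = 0}. Here v_2(31/94) = v_2(num) − v_2(den) = -1; compare against these criteria.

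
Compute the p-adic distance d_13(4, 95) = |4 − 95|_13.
d_13(4, 95) = 1/13

Step 1 — x − y = 4 − 95 = -91. Step 2 — v_13(-91) = 1 (factor: -91 = −(13^1 · 7); the sign does not affect v_p). Step 3 — |x − y|_13 = 13^{-1} = 1/13.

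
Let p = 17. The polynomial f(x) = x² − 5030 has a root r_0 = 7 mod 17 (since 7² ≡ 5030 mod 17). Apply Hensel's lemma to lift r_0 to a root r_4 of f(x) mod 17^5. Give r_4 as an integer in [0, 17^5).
r_4 = 1302700 (mod 1419857)

Hensel's recurrence: r_{i+1} = r_i − f(r_i)·(f′(r_i))^{-1} mod 17^{i+2}, with f′(x) = 2x. Iterate:
  r_0 = 7 (mod 17)
  r_1 = 177 (mod 289)
  r_2 = 755 (mod 4913)
  r_3 = 49885 (mod 83521)
  r_4 = 1302700 (mod 1419857)
Final: r_4 = 1302700, and one checks f(r_4) ≡ 0 mod 17^5.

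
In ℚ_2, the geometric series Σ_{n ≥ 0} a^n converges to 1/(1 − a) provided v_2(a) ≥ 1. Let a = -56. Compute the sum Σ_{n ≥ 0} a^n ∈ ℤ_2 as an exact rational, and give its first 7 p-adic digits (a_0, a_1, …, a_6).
Σ a^n = 1/(1 − a) = 1/57;  first 7 digits = (1, 0, 0, 1, 0, 0, 0)

v_2(a) = 3 ≥ 1, so the series converges in ℤ_2 to 1/(1 − a) = 1/(1 − (-56)) = 1/57. Expand this rational in ℤ_2: compute digits iteratively via d_i = x_i mod 2, x_{i+1} = (x_i − d_i)/2. The first 7 digits are (1, 0, 0, 1, 0, 0, 0).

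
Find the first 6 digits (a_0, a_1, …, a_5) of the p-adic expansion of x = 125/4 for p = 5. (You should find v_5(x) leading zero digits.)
(a_0, …, a_5) = (0, 0, 0, 4, 3, 3)

v_5(125/4) = 3, so a_0 = ... = a_2 = 0. Factor out: x = 5^3 · u with u = 1/4 a unit in ℤ_5. Expand u iteratively via a_{v+i} = u_i mod 5, u_{i+1} = (u_i − a_{v+i})/5:
  u_0 = 1/4;  a_3 = 4;  u_1 = (u_0 − 4)/5 = -3/4
  u_1 = -3/4;  a_4 = 3;  u_2 = (u_1 − 3)/5 = -3/4
  u_2 = -3/4;  a_5 = 3;  u_3 = (u_2 − 3)/5 = -3/4
Digits: (0, 0, 0, 4, 3, 3).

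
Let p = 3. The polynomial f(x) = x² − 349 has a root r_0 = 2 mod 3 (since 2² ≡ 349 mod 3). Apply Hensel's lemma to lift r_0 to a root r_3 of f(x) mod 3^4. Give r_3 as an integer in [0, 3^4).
r_3 = 5 (mod 81)

Hensel's recurrence: r_{i+1} = r_i − f(r_i)·(f′(r_i))^{-1} mod 3^{i+2}, with f′(x) = 2x. Iterate:
  r_0 = 2 (mod 3)
  r_1 = 5 (mod 9)
  r_2 = 5 (mod 27)
  r_3 = 5 (mod 81)
Final: r_3 = 5, and one checks f(r_3) ≡ 0 mod 3^4.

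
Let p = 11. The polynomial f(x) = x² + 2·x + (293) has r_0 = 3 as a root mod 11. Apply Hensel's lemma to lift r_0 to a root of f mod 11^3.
r_2 = 1235 (mod 1331)

Hensel: r_{i+1} = r_i − f(r_i)·(f′(r_i))^{-1} mod 11^{i+2}, f′(x) = 2x + 2. Iterate:
  r_0 = 3 (mod 11)
  r_1 = 25 (mod 121)
  r_2 = 1235 (mod 1331)
Final: r = 1235 satisfies f(r) ≡ 0 mod 11^3.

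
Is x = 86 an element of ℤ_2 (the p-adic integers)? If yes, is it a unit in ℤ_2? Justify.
x ∈ ℤ_2 but not a unit; v_2(x) = 1 > 0

ℤ_2 = {x ∈ ℚ_2 : v_2(x) ≥ 0} and ℤ_2^× = {x ∈ ℤ_2 : v_2(x) = 0}. Here v_2(86) = v_2(num) − v_2(den) = 1; compare against these criteria.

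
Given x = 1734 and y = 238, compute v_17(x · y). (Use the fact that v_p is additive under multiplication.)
v_17(412692) = 3

v_p(x) = 2 (factor: 1734 = 17^2 · 6); v_p(y) = 1 (factor: 238 = 17^1 · 14). Additivity: v_p(xy) = v_p(x) + v_p(y) = 2 + 1 = 3. (Direct check: xy = 412692 = 17^3 · (84).)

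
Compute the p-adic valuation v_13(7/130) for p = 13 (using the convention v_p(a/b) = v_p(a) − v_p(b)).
v_13(7/130) = -1

Factor powers of 13 from the numerator and denominator of the reduced fraction: 7 = 13^0 · 7 and 130 = 13^1 · 10. Apply v_p(a/b) = v_p(a) − v_p(b): v_13(7/130) = 0 − 1 = -1.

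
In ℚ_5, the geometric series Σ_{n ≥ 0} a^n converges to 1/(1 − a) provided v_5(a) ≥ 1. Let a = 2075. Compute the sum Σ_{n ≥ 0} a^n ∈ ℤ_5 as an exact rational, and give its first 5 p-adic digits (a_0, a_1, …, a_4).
Σ a^n = 1/(1 − a) = -1/2074;  first 5 digits = (1, 0, 3, 1, 2)

v_5(a) = 2 ≥ 1, so the series converges in ℤ_5 to 1/(1 − a) = 1/(1 − 2075) = -1/2074. Expand this rational in ℤ_5: compute digits iteratively via d_i = x_i mod 5, x_{i+1} = (x_i − d_i)/5. The first 5 digits are (1, 0, 3, 1, 2).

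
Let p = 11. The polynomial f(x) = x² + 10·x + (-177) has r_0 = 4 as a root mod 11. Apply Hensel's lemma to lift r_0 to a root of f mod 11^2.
r_1 = 4 (mod 121)

Hensel: r_{i+1} = r_i − f(r_i)·(f′(r_i))^{-1} mod 11^{i+2}, f′(x) = 2x + 10. Iterate:
  r_0 = 4 (mod 11)
  r_1 = 4 (mod 121)
Final: r = 4 satisfies f(r) ≡ 0 mod 11^2.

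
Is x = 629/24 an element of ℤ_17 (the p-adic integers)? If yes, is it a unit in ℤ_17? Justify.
x ∈ ℤ_17 but not a unit; v_17(x) = 1 > 0

ℤ_17 = {x ∈ ℚ_17 : v_17(x) ≥ 0} and ℤ_17^× = {x ∈ ℤ_17 : v_17(x) = 0}. Here v_17(629/24) = v_17(num) − v_17(den) = 1; compare against these criteria.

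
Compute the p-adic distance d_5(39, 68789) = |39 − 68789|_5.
d_5(39, 68789) = 1/3125

Step 1 — x − y = 39 − 68789 = -68750. Step 2 — v_5(-68750) = 5 (factor: -68750 = −(5^5 · 22); the sign does not affect v_p). Step 3 — |x − y|_5 = 5^{-5} = 1/3125.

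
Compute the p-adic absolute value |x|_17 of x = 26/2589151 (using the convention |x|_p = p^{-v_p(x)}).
|26/2589151|_17 = 83521

Step 1 — compute v_17(x) by factoring powers of 17 out of the numerator and denominator: v_17(26/2589151) = -4. Step 2 — apply |x|_p = p^{-v_p(x)} = 17^{4} = 83521.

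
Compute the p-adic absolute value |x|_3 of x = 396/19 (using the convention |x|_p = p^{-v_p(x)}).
|396/19|_3 = 1/9

Step 1 — compute v_3(x) by factoring powers of 3 out of the numerator and denominator: v_3(396/19) = 2. Step 2 — apply |x|_p = p^{-v_p(x)} = 3^{-2} = 1/9.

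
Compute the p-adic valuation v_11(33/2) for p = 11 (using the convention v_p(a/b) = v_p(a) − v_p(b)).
v_11(33/2) = 1

Factor powers of 11 from the numerator and denominator of the reduced fraction: 33 = 11^1 · 3 and 2 = 11^0 · 2. Apply v_p(a/b) = v_p(a) − v_p(b): v_11(33/2) = 1 − 0 = 1.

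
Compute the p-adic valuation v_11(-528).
v_11(-528) = 1

v_11(n) is the largest exponent k such that 11^k divides n. Factor out: -528 = -11^1 · 48. (Sign doesn't affect v_p.) So v_11(-528) = 1.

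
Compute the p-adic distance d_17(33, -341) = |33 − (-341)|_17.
d_17(33, -341) = 1/17

Step 1 — x − y = 33 − (-341) = 374. Step 2 — v_17(374) = 1 (factor: 374 = (17^1 · 22); the sign does not affect v_p). Step 3 — |x − y|_17 = 17^{-1} = 1/17.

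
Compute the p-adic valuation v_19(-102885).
v_19(-102885) = 3

v_19(n) is the largest exponent k such that 19^k divides n. Factor out: -102885 = -19^3 · 15. (Sign doesn't affect v_p.) So v_19(-102885) = 3.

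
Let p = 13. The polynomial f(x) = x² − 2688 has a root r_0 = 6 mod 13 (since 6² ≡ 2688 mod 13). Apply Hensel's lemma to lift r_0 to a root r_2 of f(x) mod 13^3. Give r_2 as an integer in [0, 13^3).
r_2 = 734 (mod 2197)

Hensel's recurrence: r_{i+1} = r_i − f(r_i)·(f′(r_i))^{-1} mod 13^{i+2}, with f′(x) = 2x. Iterate:
  r_0 = 6 (mod 13)
  r_1 = 58 (mod 169)
  r_2 = 734 (mod 2197)
Final: r_2 = 734, and one checks f(r_2) ≡ 0 mod 13^3.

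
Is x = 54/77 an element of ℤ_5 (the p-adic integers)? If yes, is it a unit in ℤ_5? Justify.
x ∈ ℤ_5^× (unit); v_5(x) = 0

ℤ_5 = {x ∈ ℚ_5 : v_5(x) ≥ 0} and ℤ_5^× = {x ∈ ℤ_5 : v_5(x) = 0}. Here v_5(54/77) = v_5(num) − v_5(den) = 0; compare against these criteria.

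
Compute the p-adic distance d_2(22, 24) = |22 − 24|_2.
d_2(22, 24) = 1/2

Step 1 — x − y = 22 − 24 = -2. Step 2 — v_2(-2) = 1 (factor: -2 = −(2^1 · 1); the sign does not affect v_p). Step 3 — |x − y|_2 = 2^{-1} = 1/2.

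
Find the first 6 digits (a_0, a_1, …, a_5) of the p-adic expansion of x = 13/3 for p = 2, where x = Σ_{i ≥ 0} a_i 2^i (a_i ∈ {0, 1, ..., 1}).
(a_0, …, a_5) = (1, 1, 1, 1, 0, 1)

v_2(13/3) = 0 (numerator and denominator both coprime to 2), so x ∈ ℤ_2^×. Compute digits iteratively via a_i = x_i mod 2, x_{i+1} = (x_i − a_i)/2, with x_0 = x:
  x_0 = 13/3;  a_0 = 1;  x_1 = (x_0 − 1)/2 = 5/3
  x_1 = 5/3;  a_1 = 1;  x_2 = (x_1 − 1)/2 = 1/3
  x_2 = 1/3;  a_2 = 1;  x_3 = (x_2 − 1)/2 = -1/3
  x_3 = -1/3;  a_3 = 1;  x_4 = (x_3 − 1)/2 = -2/3
  x_4 = -2/3;  a_4 = 0;  x_5 = (x_4 − 0)/2 = -1/3
  x_5 = -1/3;  a_5 = 1;  x_6 = (x_5 − 1)/2 = -2/3
Digits: (1, 1, 1, 1, 0, 1).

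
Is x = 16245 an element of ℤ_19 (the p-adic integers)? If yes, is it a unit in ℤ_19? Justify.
x ∈ ℤ_19 but not a unit; v_19(x) = 2 > 0

ℤ_19 = {x ∈ ℚ_19 : v_19(x) ≥ 0} and ℤ_19^× = {x ∈ ℤ_19 : v_19(x) = 0}. Here v_19(16245) = v_19(num) − v_19(den) = 2; compare against these criteria.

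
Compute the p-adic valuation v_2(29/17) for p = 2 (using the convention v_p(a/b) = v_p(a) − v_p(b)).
v_2(29/17) = 0

Factor powers of 2 from the numerator and denominator of the reduced fraction: 29 = 2^0 · 29 and 17 = 2^0 · 17. Apply v_p(a/b) = v_p(a) − v_p(b): v_2(29/17) = 0 − 0 = 0.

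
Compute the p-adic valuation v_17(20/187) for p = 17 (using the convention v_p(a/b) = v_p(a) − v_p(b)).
v_17(20/187) = -1

Factor powers of 17 from the numerator and denominator of the reduced fraction: 20 = 17^0 · 20 and 187 = 17^1 · 11. Apply v_p(a/b) = v_p(a) − v_p(b): v_17(20/187) = 0 − 1 = -1.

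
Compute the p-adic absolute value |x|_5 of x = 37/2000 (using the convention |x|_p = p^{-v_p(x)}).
|37/2000|_5 = 125

Step 1 — compute v_5(x) by factoring powers of 5 out of the numerator and denominator: v_5(37/2000) = -3. Step 2 — apply |x|_p = p^{-v_p(x)} = 5^{3} = 125.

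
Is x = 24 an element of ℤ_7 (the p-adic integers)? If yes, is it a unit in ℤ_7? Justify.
x ∈ ℤ_7^× (unit); v_7(x) = 0

ℤ_7 = {x ∈ ℚ_7 : v_7(x) ≥ 0} and ℤ_7^× = {x ∈ ℤ_7 : v_7(x) = 0}. Here v_7(24) = v_7(num) − v_7(den) = 0; compare against these criteria.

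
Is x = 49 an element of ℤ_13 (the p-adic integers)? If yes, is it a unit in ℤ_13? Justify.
x ∈ ℤ_13^× (unit); v_13(x) = 0

ℤ_13 = {x ∈ ℚ_13 : v_13(x) ≥ 0} and ℤ_13^× = {x ∈ ℤ_13 : v_13(x) = 0}. Here v_13(49) = v_13(num) − v_13(den) = 0; compare against these criteria.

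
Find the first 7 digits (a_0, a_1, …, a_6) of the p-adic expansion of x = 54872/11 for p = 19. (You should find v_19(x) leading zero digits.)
(a_0, …, a_6) = (0, 0, 0, 18, 6, 10, 15)

v_19(54872/11) = 3, so a_0 = ... = a_2 = 0. Factor out: x = 19^3 · u with u = 8/11 a unit in ℤ_19. Expand u iteratively via a_{v+i} = u_i mod 19, u_{i+1} = (u_i − a_{v+i})/19:
  u_0 = 8/11;  a_3 = 18;  u_1 = (u_0 − 18)/19 = -10/11
  u_1 = -10/11;  a_4 = 6;  u_2 = (u_1 − 6)/19 = -4/11
  u_2 = -4/11;  a_5 = 10;  u_3 = (u_2 − 10)/19 = -6/11
  u_3 = -6/11;  a_6 = 15;  u_4 = (u_3 − 15)/19 = -9/11
Digits: (0, 0, 0, 18, 6, 10, 15).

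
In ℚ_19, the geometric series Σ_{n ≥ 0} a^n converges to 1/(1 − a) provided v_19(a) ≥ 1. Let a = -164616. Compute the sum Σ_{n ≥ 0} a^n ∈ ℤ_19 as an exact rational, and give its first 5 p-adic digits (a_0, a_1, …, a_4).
Σ a^n = 1/(1 − a) = 1/164617;  first 5 digits = (1, 0, 0, 14, 17)

v_19(a) = 3 ≥ 1, so the series converges in ℤ_19 to 1/(1 − a) = 1/(1 − (-164616)) = 1/164617. Expand this rational in ℤ_19: compute digits iteratively via d_i = x_i mod 19, x_{i+1} = (x_i − d_i)/19. The first 5 digits are (1, 0, 0, 14, 17).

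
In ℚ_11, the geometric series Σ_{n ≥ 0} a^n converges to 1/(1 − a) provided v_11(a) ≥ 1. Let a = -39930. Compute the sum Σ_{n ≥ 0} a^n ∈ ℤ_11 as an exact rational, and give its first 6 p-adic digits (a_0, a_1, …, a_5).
Σ a^n = 1/(1 − a) = 1/39931;  first 6 digits = (1, 0, 0, 3, 8, 10)

v_11(a) = 3 ≥ 1, so the series converges in ℤ_11 to 1/(1 − a) = 1/(1 − (-39930)) = 1/39931. Expand this rational in ℤ_11: compute digits iteratively via d_i = x_i mod 11, x_{i+1} = (x_i − d_i)/11. The first 6 digits are (1, 0, 0, 3, 8, 10).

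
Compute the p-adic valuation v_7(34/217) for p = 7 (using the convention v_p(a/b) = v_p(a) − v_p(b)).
v_7(34/217) = -1

Factor powers of 7 from the numerator and denominator of the reduced fraction: 34 = 7^0 · 34 and 217 = 7^1 · 31. Apply v_p(a/b) = v_p(a) − v_p(b): v_7(34/217) = 0 − 1 = -1.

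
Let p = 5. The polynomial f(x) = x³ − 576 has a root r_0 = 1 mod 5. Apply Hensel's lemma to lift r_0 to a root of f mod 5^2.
r_1 = 1 (mod 25)

Hensel: r_{i+1} = r_i − f(r_i)/f′(r_i) mod 5^{i+2}, where f′(x) = 3x². Iterate:
  r_0 = 1 (mod 5)
  r_1 = 1 (mod 25)
Final: r = 1 with f(r) ≡ 0 mod 5^2.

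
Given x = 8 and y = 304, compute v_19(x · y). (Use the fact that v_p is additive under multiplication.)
v_19(2432) = 1

v_p(x) = 0 (factor: 8 = 19^0 · 8); v_p(y) = 1 (factor: 304 = 19^1 · 16). Additivity: v_p(xy) = v_p(x) + v_p(y) = 0 + 1 = 1. (Direct check: xy = 2432 = 19^1 · (128).)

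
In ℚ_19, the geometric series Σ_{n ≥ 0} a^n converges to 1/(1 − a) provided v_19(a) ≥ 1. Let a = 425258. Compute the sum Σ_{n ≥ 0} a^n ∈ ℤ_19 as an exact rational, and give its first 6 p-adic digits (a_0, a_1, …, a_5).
Σ a^n = 1/(1 − a) = -1/425257;  first 6 digits = (1, 0, 0, 5, 3, 0)

v_19(a) = 3 ≥ 1, so the series converges in ℤ_19 to 1/(1 − a) = 1/(1 − 425258) = -1/425257. Expand this rational in ℤ_19: compute digits iteratively via d_i = x_i mod 19, x_{i+1} = (x_i − d_i)/19. The first 6 digits are (1, 0, 0, 5, 3, 0).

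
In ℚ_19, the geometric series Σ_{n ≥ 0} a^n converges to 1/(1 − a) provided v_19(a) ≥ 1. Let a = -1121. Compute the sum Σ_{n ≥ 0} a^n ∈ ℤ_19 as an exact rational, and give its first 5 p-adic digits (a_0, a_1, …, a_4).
Σ a^n = 1/(1 − a) = 1/1122;  first 5 digits = (1, 17, 0, 4, 8)

v_19(a) = 1 ≥ 1, so the series converges in ℤ_19 to 1/(1 − a) = 1/(1 − (-1121)) = 1/1122. Expand this rational in ℤ_19: compute digits iteratively via d_i = x_i mod 19, x_{i+1} = (x_i − d_i)/19. The first 5 digits are (1, 17, 0, 4, 8).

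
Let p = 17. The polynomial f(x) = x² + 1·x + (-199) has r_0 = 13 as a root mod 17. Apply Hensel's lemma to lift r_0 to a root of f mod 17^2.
r_1 = 217 (mod 289)

Hensel: r_{i+1} = r_i − f(r_i)·(f′(r_i))^{-1} mod 17^{i+2}, f′(x) = 2x + 1. Iterate:
  r_0 = 13 (mod 17)
  r_1 = 217 (mod 289)
Final: r = 217 satisfies f(r) ≡ 0 mod 17^2.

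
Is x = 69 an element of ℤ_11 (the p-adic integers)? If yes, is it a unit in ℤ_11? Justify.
x ∈ ℤ_11^× (unit); v_11(x) = 0

ℤ_11 = {x ∈ ℚ_11 : v_11(x) ≥ 0} and ℤ_11^× = {x ∈ ℤ_11 : v_11(x) = 0}. Here v_11(69) = v_11(num) − v_11(den) = 0; compare against these criteria.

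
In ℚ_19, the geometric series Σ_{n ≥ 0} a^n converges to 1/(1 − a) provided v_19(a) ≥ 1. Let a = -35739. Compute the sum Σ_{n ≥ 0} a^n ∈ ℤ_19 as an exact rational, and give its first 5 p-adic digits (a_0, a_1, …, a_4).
Σ a^n = 1/(1 − a) = 1/35740;  first 5 digits = (1, 0, 15, 13, 15)

v_19(a) = 2 ≥ 1, so the series converges in ℤ_19 to 1/(1 − a) = 1/(1 − (-35739)) = 1/35740. Expand this rational in ℤ_19: compute digits iteratively via d_i = x_i mod 19, x_{i+1} = (x_i − d_i)/19. The first 5 digits are (1, 0, 15, 13, 15).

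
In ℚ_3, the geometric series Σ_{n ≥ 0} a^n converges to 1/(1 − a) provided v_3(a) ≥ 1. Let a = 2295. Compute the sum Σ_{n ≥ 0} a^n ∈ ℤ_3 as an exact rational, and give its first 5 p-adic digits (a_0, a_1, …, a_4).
Σ a^n = 1/(1 − a) = -1/2294;  first 5 digits = (1, 0, 0, 1, 1)

v_3(a) = 3 ≥ 1, so the series converges in ℤ_3 to 1/(1 − a) = 1/(1 − 2295) = -1/2294. Expand this rational in ℤ_3: compute digits iteratively via d_i = x_i mod 3, x_{i+1} = (x_i − d_i)/3. The first 5 digits are (1, 0, 0, 1, 1).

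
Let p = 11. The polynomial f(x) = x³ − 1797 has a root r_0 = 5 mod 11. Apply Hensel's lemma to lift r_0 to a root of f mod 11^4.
r_3 = 4493 (mod 14641)

Hensel: r_{i+1} = r_i − f(r_i)/f′(r_i) mod 11^{i+2}, where f′(x) = 3x². Iterate:
  r_0 = 5 (mod 11)
  r_1 = 16 (mod 121)
  r_2 = 500 (mod 1331)
  r_3 = 4493 (mod 14641)
Final: r = 4493 with f(r) ≡ 0 mod 11^4.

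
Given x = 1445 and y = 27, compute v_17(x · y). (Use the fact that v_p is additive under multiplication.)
v_17(39015) = 2

v_p(x) = 2 (factor: 1445 = 17^2 · 5); v_p(y) = 0 (factor: 27 = 17^0 · 27). Additivity: v_p(xy) = v_p(x) + v_p(y) = 2 + 0 = 2. (Direct check: xy = 39015 = 17^2 · (135).)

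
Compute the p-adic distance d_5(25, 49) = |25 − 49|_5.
d_5(25, 49) = 1

Step 1 — x − y = 25 − 49 = -24. Step 2 — v_5(-24) = 0 (factor: -24 = −(5^0 · 24); the sign does not affect v_p). Step 3 — |x − y|_5 = 5^{0} = 1.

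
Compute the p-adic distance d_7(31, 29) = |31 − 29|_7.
d_7(31, 29) = 1

Step 1 — x − y = 31 − 29 = 2. Step 2 — v_7(2) = 0 (factor: 2 = (7^0 · 2); the sign does not affect v_p). Step 3 — |x − y|_7 = 7^{0} = 1.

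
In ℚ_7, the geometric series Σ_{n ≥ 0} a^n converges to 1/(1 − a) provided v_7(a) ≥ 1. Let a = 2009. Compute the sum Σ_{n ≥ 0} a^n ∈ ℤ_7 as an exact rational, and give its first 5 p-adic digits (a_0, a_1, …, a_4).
Σ a^n = 1/(1 − a) = -1/2008;  first 5 digits = (1, 0, 6, 5, 1)

v_7(a) = 2 ≥ 1, so the series converges in ℤ_7 to 1/(1 − a) = 1/(1 − 2009) = -1/2008. Expand this rational in ℤ_7: compute digits iteratively via d_i = x_i mod 7, x_{i+1} = (x_i − d_i)/7. The first 5 digits are (1, 0, 6, 5, 1).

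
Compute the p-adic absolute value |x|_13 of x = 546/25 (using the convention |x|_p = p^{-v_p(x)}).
|546/25|_13 = 1/13

Step 1 — compute v_13(x) by factoring powers of 13 out of the numerator and denominator: v_13(546/25) = 1. Step 2 — apply |x|_p = p^{-v_p(x)} = 13^{-1} = 1/13.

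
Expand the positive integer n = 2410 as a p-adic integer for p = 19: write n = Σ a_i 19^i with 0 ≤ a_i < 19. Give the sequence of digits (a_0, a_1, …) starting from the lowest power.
(a_0, a_1, …) = (16, 12, 6)

Repeated division by 19 gives the digits low-to-high: 2410 = 16 + 12·19^1 + 6·19^2. Digit sequence: (16, 12, 6).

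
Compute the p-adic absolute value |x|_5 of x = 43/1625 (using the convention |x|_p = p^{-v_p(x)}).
|43/1625|_5 = 125

Step 1 — compute v_5(x) by factoring powers of 5 out of the numerator and denominator: v_5(43/1625) = -3. Step 2 — apply |x|_p = p^{-v_p(x)} = 5^{3} = 125.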